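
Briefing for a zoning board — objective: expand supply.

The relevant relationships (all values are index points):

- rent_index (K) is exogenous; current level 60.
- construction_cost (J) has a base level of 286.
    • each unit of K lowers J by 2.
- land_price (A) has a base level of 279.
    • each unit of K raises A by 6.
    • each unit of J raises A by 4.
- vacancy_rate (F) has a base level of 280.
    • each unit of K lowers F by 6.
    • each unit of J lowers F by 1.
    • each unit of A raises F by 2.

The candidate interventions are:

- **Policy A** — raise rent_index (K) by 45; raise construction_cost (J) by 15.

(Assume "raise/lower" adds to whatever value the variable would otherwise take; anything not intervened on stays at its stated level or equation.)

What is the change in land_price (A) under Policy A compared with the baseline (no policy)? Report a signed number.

Baseline:
  K = 60
  J = 286 − 2·60 = 166
  A = 279 + 6·60 + 4·166 = 1303
Policy A (K + 45, J + 15):
  K = 60 + 45 = 105
  J = 286 − 2·105 (+15 from intervention) = 91
  A = 279 + 6·105 + 4·91 = 1273
Change in A: 1273 − 1303 = -30

-30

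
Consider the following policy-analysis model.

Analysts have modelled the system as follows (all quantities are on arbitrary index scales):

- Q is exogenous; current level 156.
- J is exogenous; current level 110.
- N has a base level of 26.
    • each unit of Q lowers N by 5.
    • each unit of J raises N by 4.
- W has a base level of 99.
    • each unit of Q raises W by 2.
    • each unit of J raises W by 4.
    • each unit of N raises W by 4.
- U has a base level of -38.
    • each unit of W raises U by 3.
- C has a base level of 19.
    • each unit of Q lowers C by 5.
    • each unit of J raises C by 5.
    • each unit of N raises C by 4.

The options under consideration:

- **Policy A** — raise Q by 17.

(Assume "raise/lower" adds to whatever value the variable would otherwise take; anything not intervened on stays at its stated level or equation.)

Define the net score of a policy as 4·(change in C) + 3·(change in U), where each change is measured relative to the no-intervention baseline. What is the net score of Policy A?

Baseline:
  Q = 156
  J = 110
  N = 26 − 5·156 + 4·110 = -314
  W = 99 + 2·156 + 4·110 + 4·(-314) = -405
  U = -38 + 3·(-405) = -1253
  C = 19 − 5·156 + 5·110 + 4·(-314) = -1467
Policy A (Q + 17):
  Q = 156 + 17 = 173
  J = 110
  N = 26 − 5·173 + 4·110 = -399
  W = 99 + 2·173 + 4·110 + 4·(-399) = -711
  U = -38 + 3·(-711) = -2171
  C = 19 − 5·173 + 5·110 + 4·(-399) = -1892
ΔC = -1892 − (-1467) = -425; ΔU = -2171 − (-1253) = -918
Score = 4·(-425) + 3·(-918) = -4454

-4454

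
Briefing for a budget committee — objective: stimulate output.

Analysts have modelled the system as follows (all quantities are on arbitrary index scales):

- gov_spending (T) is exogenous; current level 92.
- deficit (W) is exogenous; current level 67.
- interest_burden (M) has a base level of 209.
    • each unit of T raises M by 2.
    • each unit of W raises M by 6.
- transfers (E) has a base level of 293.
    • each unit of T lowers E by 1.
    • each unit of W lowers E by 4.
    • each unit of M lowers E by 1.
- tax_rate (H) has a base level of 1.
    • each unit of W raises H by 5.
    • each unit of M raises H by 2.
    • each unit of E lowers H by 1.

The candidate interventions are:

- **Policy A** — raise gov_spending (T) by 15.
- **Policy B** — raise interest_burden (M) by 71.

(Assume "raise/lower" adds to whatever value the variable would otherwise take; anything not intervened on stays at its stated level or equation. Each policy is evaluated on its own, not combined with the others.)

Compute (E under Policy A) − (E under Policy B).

Policy A (T + 15):
  T = 92 + 15 = 107
  W = 67
  M = 209 + 2·107 + 6·67 = 825
  E = 293 − 107 − 4·67 − 825 = -907
Policy B (M + 71):
  T = 92
  W = 67
  M = 209 + 2·92 + 6·67 (+71 from intervention) = 866
  E = 293 − 92 − 4·67 − 866 = -933
E: -907 − (-933) = 26

26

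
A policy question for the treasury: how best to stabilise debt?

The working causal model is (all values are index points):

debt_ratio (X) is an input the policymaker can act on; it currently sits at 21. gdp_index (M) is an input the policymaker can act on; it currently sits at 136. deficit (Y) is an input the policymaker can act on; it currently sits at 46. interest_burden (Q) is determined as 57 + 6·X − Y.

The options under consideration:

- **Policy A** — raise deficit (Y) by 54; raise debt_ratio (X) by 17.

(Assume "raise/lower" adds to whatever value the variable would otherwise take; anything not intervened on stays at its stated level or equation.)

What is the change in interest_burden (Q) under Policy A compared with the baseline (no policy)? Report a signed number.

Baseline:
  X = 21
  Y = 46
  Q = 57 + 6·21 − 46 = 137
Policy A (Y + 54, X + 17):
  X = 21 + 17 = 38
  Y = 46 + 54 = 100
  Q = 57 + 6·38 − 100 = 185
Change in Q: 185 − 137 = 48

48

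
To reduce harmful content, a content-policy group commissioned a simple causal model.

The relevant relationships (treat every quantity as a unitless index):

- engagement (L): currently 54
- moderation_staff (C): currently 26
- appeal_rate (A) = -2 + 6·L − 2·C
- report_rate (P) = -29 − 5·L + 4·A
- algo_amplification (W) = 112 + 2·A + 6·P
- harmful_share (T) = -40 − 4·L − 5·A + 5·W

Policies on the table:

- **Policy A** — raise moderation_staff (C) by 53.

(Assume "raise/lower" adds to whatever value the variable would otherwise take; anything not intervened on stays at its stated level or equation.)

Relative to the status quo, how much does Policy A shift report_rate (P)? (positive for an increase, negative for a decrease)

-424

Baseline:
  L = 54
  C = 26
  A = -2 + 6·54 − 2·26 = 270
  P = -29 − 5·54 + 4·270 = 781
Policy A (C + 53):
  L = 54
  C = 26 + 53 = 79
  A = -2 + 6·54 − 2·79 = 164
  P = -29 − 5·54 + 4·164 = 357
Change in P: 357 − 781 = -424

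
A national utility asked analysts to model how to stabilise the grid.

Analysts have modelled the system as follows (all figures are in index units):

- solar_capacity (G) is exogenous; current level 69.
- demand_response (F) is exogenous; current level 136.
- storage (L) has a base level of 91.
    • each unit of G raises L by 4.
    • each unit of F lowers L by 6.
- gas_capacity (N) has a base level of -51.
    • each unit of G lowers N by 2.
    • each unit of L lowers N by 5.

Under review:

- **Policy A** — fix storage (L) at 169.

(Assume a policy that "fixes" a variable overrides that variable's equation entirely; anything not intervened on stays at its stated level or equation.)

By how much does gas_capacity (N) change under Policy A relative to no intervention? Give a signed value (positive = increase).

-3090

Baseline:
  G = 69
  F = 136
  L = 91 + 4·69 − 6·136 = -449
  N = -51 − 2·69 − 5·(-449) = 2056
Policy A (L := 169):
  G = 69
  F = 136
  L = 169
  N = -51 − 2·69 − 5·169 = -1034
Change in N: -1034 − 2056 = -3090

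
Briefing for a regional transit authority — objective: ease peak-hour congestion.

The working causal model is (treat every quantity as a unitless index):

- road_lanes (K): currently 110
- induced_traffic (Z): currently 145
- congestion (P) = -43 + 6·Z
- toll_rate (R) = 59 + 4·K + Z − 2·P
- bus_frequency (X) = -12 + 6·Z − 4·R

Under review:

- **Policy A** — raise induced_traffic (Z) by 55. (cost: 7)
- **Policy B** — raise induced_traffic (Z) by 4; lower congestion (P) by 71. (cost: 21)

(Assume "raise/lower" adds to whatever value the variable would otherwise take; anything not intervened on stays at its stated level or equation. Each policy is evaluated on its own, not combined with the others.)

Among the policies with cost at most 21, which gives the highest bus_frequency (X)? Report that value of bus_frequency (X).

7648

Policy A (Z + 55):
  K = 110
  Z = 145 + 55 = 200
  P = -43 + 6·200 = 1157
  R = 59 + 4·110 + 200 − 2·1157 = -1615
  X = -12 + 6·200 − 4·(-1615) = 7648
Policy B (Z + 4, P − 71):
  K = 110
  Z = 145 + 4 = 149
  P = -43 + 6·149 (−71 from intervention) = 780
  R = 59 + 4·110 + 149 − 2·780 = -912
  X = -12 + 6·149 − 4·(-912) = 4530
Comparing — Policy A: X=7648, Policy B: X=4530. Highest is 7648 (Policy A).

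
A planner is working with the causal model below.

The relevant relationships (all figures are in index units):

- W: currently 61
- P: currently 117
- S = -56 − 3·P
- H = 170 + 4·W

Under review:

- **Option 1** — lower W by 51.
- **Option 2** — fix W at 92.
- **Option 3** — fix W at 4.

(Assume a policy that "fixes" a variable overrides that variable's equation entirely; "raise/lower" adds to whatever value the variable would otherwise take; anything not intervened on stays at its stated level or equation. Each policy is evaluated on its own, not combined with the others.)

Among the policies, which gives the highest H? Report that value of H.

Option 1 (W − 51):
  W = 61 − 51 = 10
  H = 170 + 4·10 = 210
Option 2 (W := 92):
  W = 92
  H = 170 + 4·92 = 538
Option 3 (W := 4):
  W = 4
  H = 170 + 4·4 = 186
Comparing — Option 1: H=210, Option 2: H=538, Option 3: H=186. Highest is 538 (Option 2).

538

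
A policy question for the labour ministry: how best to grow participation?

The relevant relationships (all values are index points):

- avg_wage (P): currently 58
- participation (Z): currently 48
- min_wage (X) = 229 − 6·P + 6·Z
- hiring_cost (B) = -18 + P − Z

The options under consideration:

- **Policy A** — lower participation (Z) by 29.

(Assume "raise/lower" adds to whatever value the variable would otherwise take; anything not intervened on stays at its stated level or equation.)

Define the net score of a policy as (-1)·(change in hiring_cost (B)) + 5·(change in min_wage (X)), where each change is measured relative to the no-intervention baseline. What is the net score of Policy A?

-899

Baseline:
  P = 58
  Z = 48
  X = 229 − 6·58 + 6·48 = 169
  B = -18 + 58 − 48 = -8
Policy A (Z − 29):
  P = 58
  Z = 48 − 29 = 19
  X = 229 − 6·58 + 6·19 = -5
  B = -18 + 58 − 19 = 21
ΔB = 21 − (-8) = 29; ΔX = -5 − 169 = -174
Score = (-1)·29 + 5·(-174) = -899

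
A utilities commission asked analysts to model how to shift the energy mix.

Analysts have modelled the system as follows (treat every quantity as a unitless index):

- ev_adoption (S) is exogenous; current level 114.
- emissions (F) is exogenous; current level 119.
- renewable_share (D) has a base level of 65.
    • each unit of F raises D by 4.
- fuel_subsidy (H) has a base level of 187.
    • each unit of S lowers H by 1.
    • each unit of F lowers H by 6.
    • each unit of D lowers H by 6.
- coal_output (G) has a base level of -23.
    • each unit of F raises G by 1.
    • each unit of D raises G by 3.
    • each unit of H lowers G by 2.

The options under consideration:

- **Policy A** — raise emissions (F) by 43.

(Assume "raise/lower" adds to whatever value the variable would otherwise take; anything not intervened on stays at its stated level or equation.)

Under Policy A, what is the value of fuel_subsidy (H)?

Policy A (F + 43):
  S = 114
  F = 119 + 43 = 162
  D = 65 + 4·162 = 713
  H = 187 − 114 − 6·162 − 6·713 = -5177

-5177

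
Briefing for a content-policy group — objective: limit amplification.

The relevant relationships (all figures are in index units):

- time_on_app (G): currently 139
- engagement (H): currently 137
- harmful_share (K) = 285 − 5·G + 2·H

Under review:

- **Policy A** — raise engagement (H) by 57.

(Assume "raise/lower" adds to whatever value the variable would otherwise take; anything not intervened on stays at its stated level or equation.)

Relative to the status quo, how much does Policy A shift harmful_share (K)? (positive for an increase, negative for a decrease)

Baseline:
  G = 139
  H = 137
  K = 285 − 5·139 + 2·137 = -136
Policy A (H + 57):
  G = 139
  H = 137 + 57 = 194
  K = 285 − 5·139 + 2·194 = -22
Change in K: -22 − (-136) = 114

114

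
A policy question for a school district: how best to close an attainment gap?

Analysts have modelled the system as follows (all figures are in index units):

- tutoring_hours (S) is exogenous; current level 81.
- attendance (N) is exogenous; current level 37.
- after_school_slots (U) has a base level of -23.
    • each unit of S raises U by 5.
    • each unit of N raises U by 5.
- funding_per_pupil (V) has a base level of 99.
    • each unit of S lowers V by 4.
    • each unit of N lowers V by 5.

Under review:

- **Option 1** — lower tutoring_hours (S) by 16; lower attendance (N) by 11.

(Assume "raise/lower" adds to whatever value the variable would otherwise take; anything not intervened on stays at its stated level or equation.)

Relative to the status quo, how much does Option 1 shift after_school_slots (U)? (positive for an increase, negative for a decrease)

-135

Baseline:
  S = 81
  N = 37
  U = -23 + 5·81 + 5·37 = 567
Option 1 (S − 16, N − 11):
  S = 81 − 16 = 65
  N = 37 − 11 = 26
  U = -23 + 5·65 + 5·26 = 432
Change in U: 432 − 567 = -135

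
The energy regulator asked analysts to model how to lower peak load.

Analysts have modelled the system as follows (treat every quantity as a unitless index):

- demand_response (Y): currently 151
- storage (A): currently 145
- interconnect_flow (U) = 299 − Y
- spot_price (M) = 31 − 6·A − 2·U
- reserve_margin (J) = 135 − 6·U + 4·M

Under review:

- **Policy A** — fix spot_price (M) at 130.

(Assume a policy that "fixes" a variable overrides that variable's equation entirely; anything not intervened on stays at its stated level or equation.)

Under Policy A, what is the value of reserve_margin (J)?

-233

Policy A (M := 130):
  Y = 151
  A = 145
  U = 299 − 151 = 148
  M = 130
  J = 135 − 6·148 + 4·130 = -233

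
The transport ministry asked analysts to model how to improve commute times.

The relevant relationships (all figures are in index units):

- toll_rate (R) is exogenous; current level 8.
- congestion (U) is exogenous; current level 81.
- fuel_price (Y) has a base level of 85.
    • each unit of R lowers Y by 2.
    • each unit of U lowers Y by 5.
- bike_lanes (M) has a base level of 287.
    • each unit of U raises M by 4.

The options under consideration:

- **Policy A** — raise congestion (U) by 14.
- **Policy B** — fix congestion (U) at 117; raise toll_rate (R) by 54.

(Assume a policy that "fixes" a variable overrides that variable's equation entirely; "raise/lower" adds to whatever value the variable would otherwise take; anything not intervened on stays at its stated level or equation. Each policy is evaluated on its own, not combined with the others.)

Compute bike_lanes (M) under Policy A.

667

Policy A (U + 14):
  U = 81 + 14 = 95
  M = 287 + 4·95 = 667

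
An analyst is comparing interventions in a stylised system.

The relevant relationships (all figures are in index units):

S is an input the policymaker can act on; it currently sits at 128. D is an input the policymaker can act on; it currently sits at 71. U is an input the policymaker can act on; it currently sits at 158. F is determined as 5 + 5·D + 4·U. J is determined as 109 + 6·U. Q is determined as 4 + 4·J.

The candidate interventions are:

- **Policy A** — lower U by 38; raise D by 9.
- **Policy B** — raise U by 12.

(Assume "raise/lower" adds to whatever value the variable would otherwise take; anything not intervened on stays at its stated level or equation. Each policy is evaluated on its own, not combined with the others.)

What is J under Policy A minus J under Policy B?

-300

Policy A (U − 38, D + 9):
  U = 158 − 38 = 120
  J = 109 + 6·120 = 829
Policy B (U + 12):
  U = 158 + 12 = 170
  J = 109 + 6·170 = 1129
J: 829 − 1129 = -300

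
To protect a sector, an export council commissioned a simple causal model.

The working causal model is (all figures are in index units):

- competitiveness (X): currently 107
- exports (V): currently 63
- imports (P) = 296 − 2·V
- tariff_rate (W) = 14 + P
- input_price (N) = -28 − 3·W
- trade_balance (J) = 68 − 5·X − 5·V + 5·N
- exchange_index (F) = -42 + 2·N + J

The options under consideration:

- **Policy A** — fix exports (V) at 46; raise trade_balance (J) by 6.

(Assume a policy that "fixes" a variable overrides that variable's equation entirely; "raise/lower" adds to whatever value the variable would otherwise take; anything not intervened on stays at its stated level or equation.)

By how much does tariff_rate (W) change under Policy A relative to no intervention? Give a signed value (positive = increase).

34

Baseline:
  V = 63
  P = 296 − 2·63 = 170
  W = 14 + 170 = 184
Policy A (V := 46, J + 6):
  V = 46
  P = 296 − 2·46 = 204
  W = 14 + 204 = 218
Change in W: 218 − 184 = 34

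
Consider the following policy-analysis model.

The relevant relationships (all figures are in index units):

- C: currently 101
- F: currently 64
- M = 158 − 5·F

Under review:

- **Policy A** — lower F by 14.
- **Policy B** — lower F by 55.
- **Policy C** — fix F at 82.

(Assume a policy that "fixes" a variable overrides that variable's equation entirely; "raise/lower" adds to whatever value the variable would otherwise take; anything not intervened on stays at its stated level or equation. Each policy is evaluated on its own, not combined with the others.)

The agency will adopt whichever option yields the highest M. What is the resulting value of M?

Policy A (F − 14):
  F = 64 − 14 = 50
  M = 158 − 5·50 = -92
Policy B (F − 55):
  F = 64 − 55 = 9
  M = 158 − 5·9 = 113
Policy C (F := 82):
  F = 82
  M = 158 − 5·82 = -252
Comparing — Policy A: M=-92, Policy B: M=113, Policy C: M=-252. Highest is 113 (Policy B).

113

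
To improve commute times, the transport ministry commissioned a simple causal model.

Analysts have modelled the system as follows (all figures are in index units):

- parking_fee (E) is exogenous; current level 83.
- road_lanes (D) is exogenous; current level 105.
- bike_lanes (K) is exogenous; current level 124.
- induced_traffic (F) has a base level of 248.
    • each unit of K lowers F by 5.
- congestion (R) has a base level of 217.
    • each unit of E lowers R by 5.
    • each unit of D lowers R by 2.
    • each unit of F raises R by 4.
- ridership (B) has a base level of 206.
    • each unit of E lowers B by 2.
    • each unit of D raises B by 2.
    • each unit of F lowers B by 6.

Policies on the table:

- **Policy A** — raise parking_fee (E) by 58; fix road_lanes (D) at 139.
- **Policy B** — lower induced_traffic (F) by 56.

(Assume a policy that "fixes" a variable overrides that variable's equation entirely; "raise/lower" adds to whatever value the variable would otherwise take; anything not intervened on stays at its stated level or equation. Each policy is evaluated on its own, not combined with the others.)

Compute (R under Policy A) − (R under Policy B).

Policy A (E + 58, D := 139):
  E = 83 + 58 = 141
  D = 139
  K = 124
  F = 248 − 5·124 = -372
  R = 217 − 5·141 − 2·139 + 4·(-372) = -2254
Policy B (F − 56):
  E = 83
  D = 105
  K = 124
  F = 248 − 5·124 (−56 from intervention) = -428
  R = 217 − 5·83 − 2·105 + 4·(-428) = -2120
R: -2254 − (-2120) = -134

-134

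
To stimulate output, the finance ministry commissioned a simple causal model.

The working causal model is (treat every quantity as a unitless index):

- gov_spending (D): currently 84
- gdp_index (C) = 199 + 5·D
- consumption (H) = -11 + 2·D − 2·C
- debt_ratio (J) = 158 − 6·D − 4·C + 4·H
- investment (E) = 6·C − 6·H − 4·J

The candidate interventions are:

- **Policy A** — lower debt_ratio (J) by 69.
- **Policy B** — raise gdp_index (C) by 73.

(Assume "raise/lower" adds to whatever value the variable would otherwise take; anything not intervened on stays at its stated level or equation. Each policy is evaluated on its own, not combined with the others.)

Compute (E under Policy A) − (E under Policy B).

Policy A (J − 69):
  D = 84
  C = 199 + 5·84 = 619
  H = -11 + 2·84 − 2·619 = -1081
  J = 158 − 6·84 − 4·619 + 4·(-1081) (−69 from intervention) = -7215
  E = 0 + 6·619 − 6·(-1081) − 4·(-7215) = 39060
Policy B (C + 73):
  D = 84
  C = 199 + 5·84 (+73 from intervention) = 692
  H = -11 + 2·84 − 2·692 = -1227
  J = 158 − 6·84 − 4·692 + 4·(-1227) = -8022
  E = 0 + 6·692 − 6·(-1227) − 4·(-8022) = 43602
E: 39060 − 43602 = -4542

-4542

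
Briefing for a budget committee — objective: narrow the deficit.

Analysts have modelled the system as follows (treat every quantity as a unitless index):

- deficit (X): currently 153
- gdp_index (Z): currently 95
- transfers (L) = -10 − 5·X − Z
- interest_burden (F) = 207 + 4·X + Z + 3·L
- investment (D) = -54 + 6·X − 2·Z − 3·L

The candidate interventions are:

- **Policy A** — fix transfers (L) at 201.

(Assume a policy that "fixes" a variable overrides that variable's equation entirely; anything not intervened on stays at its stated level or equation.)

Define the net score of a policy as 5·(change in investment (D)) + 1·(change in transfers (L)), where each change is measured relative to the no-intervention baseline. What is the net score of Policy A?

-14994

Baseline:
  X = 153
  Z = 95
  L = -10 − 5·153 − 95 = -870
  D = -54 + 6·153 − 2·95 − 3·(-870) = 3284
Policy A (L := 201):
  X = 153
  Z = 95
  L = 201
  D = -54 + 6·153 − 2·95 − 3·201 = 71
ΔD = 71 − 3284 = -3213; ΔL = 201 − (-870) = 1071
Score = 5·(-3213) + 1·1071 = -14994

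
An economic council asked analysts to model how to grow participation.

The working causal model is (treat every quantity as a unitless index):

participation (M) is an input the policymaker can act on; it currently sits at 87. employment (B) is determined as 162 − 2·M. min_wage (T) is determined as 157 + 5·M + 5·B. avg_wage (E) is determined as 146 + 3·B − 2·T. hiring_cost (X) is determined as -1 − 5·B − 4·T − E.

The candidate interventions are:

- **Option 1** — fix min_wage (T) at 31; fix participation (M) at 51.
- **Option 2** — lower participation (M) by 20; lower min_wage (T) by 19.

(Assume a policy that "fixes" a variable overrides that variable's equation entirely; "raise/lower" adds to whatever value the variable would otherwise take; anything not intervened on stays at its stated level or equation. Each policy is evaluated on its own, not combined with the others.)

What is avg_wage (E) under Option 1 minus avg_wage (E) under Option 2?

1260

Option 1 (T := 31, M := 51):
  M = 51
  B = 162 − 2·51 = 60
  T = 31
  E = 146 + 3·60 − 2·31 = 264
Option 2 (M − 20, T − 19):
  M = 87 − 20 = 67
  B = 162 − 2·67 = 28
  T = 157 + 5·67 + 5·28 (−19 from intervention) = 613
  E = 146 + 3·28 − 2·613 = -996
E: 264 − (-996) = 1260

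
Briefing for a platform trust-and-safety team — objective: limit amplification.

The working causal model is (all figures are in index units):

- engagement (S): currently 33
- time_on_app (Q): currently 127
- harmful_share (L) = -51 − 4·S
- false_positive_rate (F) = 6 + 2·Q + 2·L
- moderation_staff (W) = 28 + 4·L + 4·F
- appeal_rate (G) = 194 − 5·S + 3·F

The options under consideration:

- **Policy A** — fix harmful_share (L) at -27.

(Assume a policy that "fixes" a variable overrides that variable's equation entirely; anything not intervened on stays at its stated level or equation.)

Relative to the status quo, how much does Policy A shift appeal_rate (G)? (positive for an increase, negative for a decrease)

936

Baseline:
  S = 33
  Q = 127
  L = -51 − 4·33 = -183
  F = 6 + 2·127 + 2·(-183) = -106
  G = 194 − 5·33 + 3·(-106) = -289
Policy A (L := -27):
  S = 33
  Q = 127
  L = -27
  F = 6 + 2·127 + 2·(-27) = 206
  G = 194 − 5·33 + 3·206 = 647
Change in G: 647 − (-289) = 936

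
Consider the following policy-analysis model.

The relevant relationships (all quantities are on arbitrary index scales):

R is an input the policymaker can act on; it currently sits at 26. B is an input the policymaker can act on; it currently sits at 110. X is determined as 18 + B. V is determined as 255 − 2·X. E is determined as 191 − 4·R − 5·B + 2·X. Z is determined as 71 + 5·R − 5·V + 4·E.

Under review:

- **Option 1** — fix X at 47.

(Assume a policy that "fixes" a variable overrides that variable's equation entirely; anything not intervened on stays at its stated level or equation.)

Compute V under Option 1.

Option 1 (X := 47):
  B = 110
  X = 47
  V = 255 − 2·47 = 161

161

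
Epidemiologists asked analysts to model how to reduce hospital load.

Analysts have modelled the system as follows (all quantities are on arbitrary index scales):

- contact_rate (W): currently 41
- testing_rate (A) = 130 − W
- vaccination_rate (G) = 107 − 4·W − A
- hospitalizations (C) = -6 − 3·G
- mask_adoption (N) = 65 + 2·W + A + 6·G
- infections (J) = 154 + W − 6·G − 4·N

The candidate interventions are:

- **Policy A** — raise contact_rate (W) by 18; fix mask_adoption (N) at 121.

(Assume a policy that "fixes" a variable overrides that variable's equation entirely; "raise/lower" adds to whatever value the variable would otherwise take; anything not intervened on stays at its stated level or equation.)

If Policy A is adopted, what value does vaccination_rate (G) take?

-200

Policy A (W + 18, N := 121):
  W = 41 + 18 = 59
  A = 130 − 59 = 71
  G = 107 − 4·59 − 71 = -200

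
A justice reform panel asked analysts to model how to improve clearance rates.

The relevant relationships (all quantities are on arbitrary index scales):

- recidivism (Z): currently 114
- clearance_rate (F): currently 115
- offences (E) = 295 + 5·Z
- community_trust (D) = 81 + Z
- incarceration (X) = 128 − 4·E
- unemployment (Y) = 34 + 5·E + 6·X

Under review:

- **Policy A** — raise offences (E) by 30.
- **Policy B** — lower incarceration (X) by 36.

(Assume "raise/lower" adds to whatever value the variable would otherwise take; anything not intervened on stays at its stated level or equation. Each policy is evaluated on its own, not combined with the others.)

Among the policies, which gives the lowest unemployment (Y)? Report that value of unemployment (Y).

Policy A (E + 30):
  Z = 114
  E = 295 + 5·114 (+30 from intervention) = 895
  X = 128 − 4·895 = -3452
  Y = 34 + 5·895 + 6·(-3452) = -16203
Policy B (X − 36):
  Z = 114
  E = 295 + 5·114 = 865
  X = 128 − 4·865 (−36 from intervention) = -3368
  Y = 34 + 5·865 + 6·(-3368) = -15849
Comparing — Policy A: Y=-16203, Policy B: Y=-15849. Lowest is -16203 (Policy A).

-16203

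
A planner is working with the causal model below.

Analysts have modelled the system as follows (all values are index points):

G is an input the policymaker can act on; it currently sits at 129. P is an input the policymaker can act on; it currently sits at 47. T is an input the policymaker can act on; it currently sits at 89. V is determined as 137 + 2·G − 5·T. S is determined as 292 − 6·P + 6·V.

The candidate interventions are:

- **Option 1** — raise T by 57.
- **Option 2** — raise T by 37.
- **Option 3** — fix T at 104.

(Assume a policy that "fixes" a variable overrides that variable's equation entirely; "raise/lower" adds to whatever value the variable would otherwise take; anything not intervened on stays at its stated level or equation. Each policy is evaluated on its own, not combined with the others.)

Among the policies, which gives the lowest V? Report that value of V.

Option 1 (T + 57):
  G = 129
  T = 89 + 57 = 146
  V = 137 + 2·129 − 5·146 = -335
Option 2 (T + 37):
  G = 129
  T = 89 + 37 = 126
  V = 137 + 2·129 − 5·126 = -235
Option 3 (T := 104):
  G = 129
  T = 104
  V = 137 + 2·129 − 5·104 = -125
Comparing — Option 1: V=-335, Option 2: V=-235, Option 3: V=-125. Lowest is -335 (Option 1).

-335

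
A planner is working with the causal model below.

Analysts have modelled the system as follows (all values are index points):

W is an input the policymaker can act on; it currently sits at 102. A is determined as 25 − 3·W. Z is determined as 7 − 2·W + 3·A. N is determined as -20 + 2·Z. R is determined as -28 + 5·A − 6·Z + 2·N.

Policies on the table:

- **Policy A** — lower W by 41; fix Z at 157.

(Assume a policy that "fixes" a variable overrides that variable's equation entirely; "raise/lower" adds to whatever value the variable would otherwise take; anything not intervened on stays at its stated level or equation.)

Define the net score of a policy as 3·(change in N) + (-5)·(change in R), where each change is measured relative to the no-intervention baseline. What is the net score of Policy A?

16077

Baseline:
  W = 102
  A = 25 − 3·102 = -281
  Z = 7 − 2·102 + 3·(-281) = -1040
  N = -20 + 2·(-1040) = -2100
  R = -28 + 5·(-281) − 6·(-1040) + 2·(-2100) = 607
Policy A (W − 41, Z := 157):
  W = 102 − 41 = 61
  A = 25 − 3·61 = -158
  Z = 157
  N = -20 + 2·157 = 294
  R = -28 + 5·(-158) − 6·157 + 2·294 = -1172
ΔN = 294 − (-2100) = 2394; ΔR = -1172 − 607 = -1779
Score = 3·2394 + (-5)·(-1779) = 16077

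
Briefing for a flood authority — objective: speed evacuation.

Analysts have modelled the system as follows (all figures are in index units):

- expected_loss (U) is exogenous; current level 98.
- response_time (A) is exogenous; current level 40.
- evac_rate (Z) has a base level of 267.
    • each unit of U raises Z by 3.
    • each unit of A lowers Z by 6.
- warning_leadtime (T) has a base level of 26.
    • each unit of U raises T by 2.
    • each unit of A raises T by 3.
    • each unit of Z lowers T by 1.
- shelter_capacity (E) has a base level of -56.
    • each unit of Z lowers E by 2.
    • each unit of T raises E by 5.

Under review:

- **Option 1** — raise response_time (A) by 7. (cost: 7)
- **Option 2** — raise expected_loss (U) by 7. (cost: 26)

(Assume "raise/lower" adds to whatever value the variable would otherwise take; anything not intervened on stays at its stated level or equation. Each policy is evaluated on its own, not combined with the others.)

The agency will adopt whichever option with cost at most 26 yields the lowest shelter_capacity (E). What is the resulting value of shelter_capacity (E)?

-670

Option 1 (A + 7):
  U = 98
  A = 40 + 7 = 47
  Z = 267 + 3·98 − 6·47 = 279
  T = 26 + 2·98 + 3·47 − 279 = 84
  E = -56 − 2·279 + 5·84 = -194
Option 2 (U + 7):
  U = 98 + 7 = 105
  A = 40
  Z = 267 + 3·105 − 6·40 = 342
  T = 26 + 2·105 + 3·40 − 342 = 14
  E = -56 − 2·342 + 5·14 = -670
Comparing — Option 1: E=-194, Option 2: E=-670. Lowest is -670 (Option 2).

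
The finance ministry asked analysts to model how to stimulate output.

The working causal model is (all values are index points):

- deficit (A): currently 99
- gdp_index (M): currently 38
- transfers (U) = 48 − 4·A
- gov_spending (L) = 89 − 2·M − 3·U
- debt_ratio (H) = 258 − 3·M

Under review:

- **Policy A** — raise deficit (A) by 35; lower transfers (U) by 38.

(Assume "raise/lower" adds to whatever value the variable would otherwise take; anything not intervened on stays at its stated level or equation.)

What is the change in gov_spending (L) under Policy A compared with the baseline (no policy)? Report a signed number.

534

Baseline:
  A = 99
  M = 38
  U = 48 − 4·99 = -348
  L = 89 − 2·38 − 3·(-348) = 1057
Policy A (A + 35, U − 38):
  A = 99 + 35 = 134
  M = 38
  U = 48 − 4·134 (−38 from intervention) = -526
  L = 89 − 2·38 − 3·(-526) = 1591
Change in L: 1591 − 1057 = 534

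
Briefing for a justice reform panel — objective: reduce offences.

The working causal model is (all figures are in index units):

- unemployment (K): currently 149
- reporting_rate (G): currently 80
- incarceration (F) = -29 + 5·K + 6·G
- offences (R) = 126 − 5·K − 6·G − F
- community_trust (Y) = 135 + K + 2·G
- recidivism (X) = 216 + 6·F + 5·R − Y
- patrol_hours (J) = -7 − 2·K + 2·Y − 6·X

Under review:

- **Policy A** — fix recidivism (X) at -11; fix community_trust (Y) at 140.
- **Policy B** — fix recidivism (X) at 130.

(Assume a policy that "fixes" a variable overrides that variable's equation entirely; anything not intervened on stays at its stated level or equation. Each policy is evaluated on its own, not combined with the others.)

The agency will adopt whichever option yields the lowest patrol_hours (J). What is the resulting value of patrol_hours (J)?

Policy A (X := -11, Y := 140):
  K = 149
  G = 80
  F = -29 + 5·149 + 6·80 = 1196
  R = 126 − 5·149 − 6·80 − 1196 = -2295
  Y = 140
  X = -11
  J = -7 − 2·149 + 2·140 − 6·(-11) = 41
Policy B (X := 130):
  K = 149
  G = 80
  F = -29 + 5·149 + 6·80 = 1196
  R = 126 − 5·149 − 6·80 − 1196 = -2295
  Y = 135 + 149 + 2·80 = 444
  X = 130
  J = -7 − 2·149 + 2·444 − 6·130 = -197
Comparing — Policy A: J=41, Policy B: J=-197. Lowest is -197 (Policy B).

-197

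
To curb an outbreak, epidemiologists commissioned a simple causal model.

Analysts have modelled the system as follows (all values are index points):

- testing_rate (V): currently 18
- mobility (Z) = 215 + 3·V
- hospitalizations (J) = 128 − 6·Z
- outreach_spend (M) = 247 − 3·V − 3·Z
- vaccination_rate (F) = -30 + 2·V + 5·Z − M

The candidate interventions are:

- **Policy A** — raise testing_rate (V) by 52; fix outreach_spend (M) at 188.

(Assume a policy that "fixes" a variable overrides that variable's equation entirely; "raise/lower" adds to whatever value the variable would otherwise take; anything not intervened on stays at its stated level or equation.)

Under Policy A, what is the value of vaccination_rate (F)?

Policy A (V + 52, M := 188):
  V = 18 + 52 = 70
  Z = 215 + 3·70 = 425
  M = 188
  F = -30 + 2·70 + 5·425 − 188 = 2047

2047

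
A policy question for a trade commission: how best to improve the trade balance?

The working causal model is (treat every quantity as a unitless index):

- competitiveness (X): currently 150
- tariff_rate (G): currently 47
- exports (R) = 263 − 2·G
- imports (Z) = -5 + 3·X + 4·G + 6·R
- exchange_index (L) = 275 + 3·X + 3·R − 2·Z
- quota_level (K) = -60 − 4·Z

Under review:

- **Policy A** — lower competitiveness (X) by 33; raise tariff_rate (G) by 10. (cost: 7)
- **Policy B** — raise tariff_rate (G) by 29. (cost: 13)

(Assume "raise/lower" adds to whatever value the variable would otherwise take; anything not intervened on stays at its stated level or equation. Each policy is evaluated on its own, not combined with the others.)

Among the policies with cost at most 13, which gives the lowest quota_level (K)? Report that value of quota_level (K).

-5932

Policy A (X − 33, G + 10):
  X = 150 − 33 = 117
  G = 47 + 10 = 57
  R = 263 − 2·57 = 149
  Z = -5 + 3·117 + 4·57 + 6·149 = 1468
  K = -60 − 4·1468 = -5932
Policy B (G + 29):
  X = 150
  G = 47 + 29 = 76
  R = 263 − 2·76 = 111
  Z = -5 + 3·150 + 4·76 + 6·111 = 1415
  K = -60 − 4·1415 = -5720
Comparing — Policy A: K=-5932, Policy B: K=-5720. Lowest is -5932 (Policy A).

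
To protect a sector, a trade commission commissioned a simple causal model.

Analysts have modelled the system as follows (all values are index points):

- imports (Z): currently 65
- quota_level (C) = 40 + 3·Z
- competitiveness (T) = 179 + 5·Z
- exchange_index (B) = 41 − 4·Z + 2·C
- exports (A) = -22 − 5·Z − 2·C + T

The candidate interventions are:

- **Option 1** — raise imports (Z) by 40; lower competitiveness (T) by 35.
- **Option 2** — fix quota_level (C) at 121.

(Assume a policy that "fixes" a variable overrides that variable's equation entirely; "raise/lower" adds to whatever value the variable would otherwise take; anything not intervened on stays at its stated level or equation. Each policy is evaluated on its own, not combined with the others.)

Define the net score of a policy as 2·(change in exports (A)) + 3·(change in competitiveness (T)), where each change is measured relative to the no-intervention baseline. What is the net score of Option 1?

-55

Baseline:
  Z = 65
  C = 40 + 3·65 = 235
  T = 179 + 5·65 = 504
  A = -22 − 5·65 − 2·235 + 504 = -313
Option 1 (Z + 40, T − 35):
  Z = 65 + 40 = 105
  C = 40 + 3·105 = 355
  T = 179 + 5·105 (−35 from intervention) = 669
  A = -22 − 5·105 − 2·355 + 669 = -588
ΔA = -588 − (-313) = -275; ΔT = 669 − 504 = 165
Score = 2·(-275) + 3·165 = -55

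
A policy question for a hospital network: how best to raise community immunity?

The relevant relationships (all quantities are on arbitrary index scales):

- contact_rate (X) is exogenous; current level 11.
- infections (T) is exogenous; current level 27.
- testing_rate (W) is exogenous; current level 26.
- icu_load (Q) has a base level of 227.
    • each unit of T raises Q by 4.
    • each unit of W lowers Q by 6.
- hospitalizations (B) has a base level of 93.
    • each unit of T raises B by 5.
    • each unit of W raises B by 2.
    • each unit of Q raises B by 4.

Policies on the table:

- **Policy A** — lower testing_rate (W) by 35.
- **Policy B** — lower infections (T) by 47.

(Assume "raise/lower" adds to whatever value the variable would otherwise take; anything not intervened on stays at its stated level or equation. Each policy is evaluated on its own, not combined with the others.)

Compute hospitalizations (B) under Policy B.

9

Policy B (T − 47):
  T = 27 − 47 = -20
  W = 26
  Q = 227 + 4·(-20) − 6·26 = -9
  B = 93 + 5·(-20) + 2·26 + 4·(-9) = 9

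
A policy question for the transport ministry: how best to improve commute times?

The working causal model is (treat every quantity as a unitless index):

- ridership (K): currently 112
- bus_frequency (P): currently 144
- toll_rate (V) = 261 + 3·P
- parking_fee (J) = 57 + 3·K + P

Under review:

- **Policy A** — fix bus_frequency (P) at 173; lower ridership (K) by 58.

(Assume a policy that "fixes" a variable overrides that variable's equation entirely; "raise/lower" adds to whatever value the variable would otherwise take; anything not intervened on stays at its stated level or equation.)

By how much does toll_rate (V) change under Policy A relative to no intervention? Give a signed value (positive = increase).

87

Baseline:
  P = 144
  V = 261 + 3·144 = 693
Policy A (P := 173, K − 58):
  P = 173
  V = 261 + 3·173 = 780
Change in V: 780 − 693 = 87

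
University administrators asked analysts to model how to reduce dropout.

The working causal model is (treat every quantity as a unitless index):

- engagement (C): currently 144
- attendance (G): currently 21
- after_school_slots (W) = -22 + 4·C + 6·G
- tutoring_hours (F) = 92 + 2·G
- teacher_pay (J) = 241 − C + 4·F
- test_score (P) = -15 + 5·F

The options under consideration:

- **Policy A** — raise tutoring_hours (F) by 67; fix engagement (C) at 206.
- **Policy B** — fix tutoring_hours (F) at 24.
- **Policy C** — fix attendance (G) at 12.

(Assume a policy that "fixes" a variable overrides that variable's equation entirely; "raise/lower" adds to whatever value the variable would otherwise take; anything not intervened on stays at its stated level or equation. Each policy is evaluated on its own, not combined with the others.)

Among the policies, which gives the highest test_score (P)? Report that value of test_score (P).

Policy A (F + 67, C := 206):
  G = 21
  F = 92 + 2·21 (+67 from intervention) = 201
  P = -15 + 5·201 = 990
Policy B (F := 24):
  G = 21
  F = 24
  P = -15 + 5·24 = 105
Policy C (G := 12):
  G = 12
  F = 92 + 2·12 = 116
  P = -15 + 5·116 = 565
Comparing — Policy A: P=990, Policy B: P=105, Policy C: P=565. Highest is 990 (Policy A).

990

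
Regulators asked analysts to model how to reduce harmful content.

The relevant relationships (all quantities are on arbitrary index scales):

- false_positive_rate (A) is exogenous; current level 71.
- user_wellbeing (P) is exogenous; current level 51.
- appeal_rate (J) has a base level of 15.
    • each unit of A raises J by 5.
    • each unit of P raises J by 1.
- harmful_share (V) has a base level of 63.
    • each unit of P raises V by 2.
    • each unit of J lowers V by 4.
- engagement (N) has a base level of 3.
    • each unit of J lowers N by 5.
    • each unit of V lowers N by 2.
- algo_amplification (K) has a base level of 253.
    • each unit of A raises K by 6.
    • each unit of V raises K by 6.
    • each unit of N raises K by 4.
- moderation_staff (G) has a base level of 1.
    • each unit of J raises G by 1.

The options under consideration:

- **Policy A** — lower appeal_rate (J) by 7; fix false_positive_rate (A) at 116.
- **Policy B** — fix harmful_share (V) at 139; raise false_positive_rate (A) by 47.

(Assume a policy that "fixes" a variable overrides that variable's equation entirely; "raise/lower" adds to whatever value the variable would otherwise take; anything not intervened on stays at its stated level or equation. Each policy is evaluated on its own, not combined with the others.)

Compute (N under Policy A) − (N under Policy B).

Policy A (J − 7, A := 116):
  A = 116
  P = 51
  J = 15 + 5·116 + 51 (−7 from intervention) = 639
  V = 63 + 2·51 − 4·639 = -2391
  N = 3 − 5·639 − 2·(-2391) = 1590
Policy B (V := 139, A + 47):
  A = 71 + 47 = 118
  P = 51
  J = 15 + 5·118 + 51 = 656
  V = 139
  N = 3 − 5·656 − 2·139 = -3555
N: 1590 − (-3555) = 5145

5145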